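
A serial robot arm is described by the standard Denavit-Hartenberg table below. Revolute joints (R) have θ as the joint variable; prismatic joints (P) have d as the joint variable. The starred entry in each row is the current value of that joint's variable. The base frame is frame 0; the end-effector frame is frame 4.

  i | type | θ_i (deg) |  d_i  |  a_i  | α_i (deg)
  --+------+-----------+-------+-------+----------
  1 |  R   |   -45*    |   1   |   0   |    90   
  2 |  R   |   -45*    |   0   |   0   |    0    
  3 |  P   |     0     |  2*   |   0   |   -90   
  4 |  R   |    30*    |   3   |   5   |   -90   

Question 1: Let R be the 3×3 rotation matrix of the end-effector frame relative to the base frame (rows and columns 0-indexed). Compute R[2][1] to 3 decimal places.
End-effector y-axis (col 1 of R) = (-0.5000,0.5000,-0.7071)
R[2][1] = -0.7071

-0.707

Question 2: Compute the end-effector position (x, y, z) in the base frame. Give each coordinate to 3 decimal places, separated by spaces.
after link 1: o_1 = (0.0000, 0.0000, 1.0000)
after link 2: o_2 = (0.0000, 0.0000, 1.0000)
after link 3: o_3 = (-1.4142, -1.4142, 1.0000)
after link 4: o_4 = (4.0186, -3.3115, 0.0595)

4.019 -3.312 0.059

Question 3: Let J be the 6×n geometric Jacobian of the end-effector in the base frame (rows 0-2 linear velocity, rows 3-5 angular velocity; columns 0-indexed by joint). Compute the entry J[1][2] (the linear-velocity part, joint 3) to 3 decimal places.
-0.707

prismatic axis z_2 = (-0.7071,-0.7071,0.0000)
J_v[:, 2] = z_2; J_ω[:, 2] = (0,0,0)
entry J[1][2] = -0.7071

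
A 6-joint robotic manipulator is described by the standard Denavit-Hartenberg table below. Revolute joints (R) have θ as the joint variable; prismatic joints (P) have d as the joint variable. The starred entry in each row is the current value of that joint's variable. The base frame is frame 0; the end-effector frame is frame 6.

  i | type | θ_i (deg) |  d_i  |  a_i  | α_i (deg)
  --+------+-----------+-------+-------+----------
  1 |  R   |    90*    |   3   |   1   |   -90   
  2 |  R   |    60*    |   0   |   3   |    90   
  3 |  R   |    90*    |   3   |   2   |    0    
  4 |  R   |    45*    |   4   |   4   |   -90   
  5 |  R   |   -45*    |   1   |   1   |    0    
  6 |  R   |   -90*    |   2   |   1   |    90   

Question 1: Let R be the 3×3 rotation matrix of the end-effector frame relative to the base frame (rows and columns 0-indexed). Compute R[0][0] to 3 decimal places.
0.500

End-effector x-axis (col 0 of R) = (0.5000,0.8624,-0.0795)
R[0][0] = 0.5000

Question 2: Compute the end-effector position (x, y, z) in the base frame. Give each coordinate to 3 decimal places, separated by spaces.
after link 1: o_1 = (0.0000, 1.0000, 3.0000)
after link 2: o_2 = (-0.0000, 2.5000, 0.4019)
after link 3: o_3 = (-2.0000, 5.0981, 1.9019)
after link 4: o_4 = (-4.8284, 7.1480, 6.3514)
after link 5: o_5 = (-4.6213, 7.1568, 7.7504)
after link 6: o_6 = (-2.7071, 7.3120, 8.8956)

-2.707 7.312 8.896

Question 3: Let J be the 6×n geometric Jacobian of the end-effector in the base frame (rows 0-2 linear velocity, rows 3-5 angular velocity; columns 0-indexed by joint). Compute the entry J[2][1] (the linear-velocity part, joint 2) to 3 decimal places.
-6.312

axis z_1 = (-1.0000,0.0000,0.0000); lever o_n−o_1 = (-2.7071,6.3120,5.8956)
cross product → J_v[:, 1] = (-0.0000,5.8956,-6.3120)
J_ω[:, 1] = z_1
entry J[2][1] = -6.3120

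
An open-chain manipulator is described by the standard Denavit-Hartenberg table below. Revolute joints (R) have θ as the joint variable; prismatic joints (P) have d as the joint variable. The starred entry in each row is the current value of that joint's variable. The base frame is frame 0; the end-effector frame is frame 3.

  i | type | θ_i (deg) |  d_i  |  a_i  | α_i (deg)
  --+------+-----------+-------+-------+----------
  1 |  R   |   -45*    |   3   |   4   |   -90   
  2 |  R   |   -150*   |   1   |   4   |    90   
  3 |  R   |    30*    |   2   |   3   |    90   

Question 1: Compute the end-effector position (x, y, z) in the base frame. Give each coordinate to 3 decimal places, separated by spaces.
after link 1: o_1 = (2.8284, -2.8284, 3.0000)
after link 2: o_2 = (1.0860, 0.3282, 5.0000)
after link 3: o_3 = (-0.1514, 3.6869, 4.5670)

-0.151 3.687 4.567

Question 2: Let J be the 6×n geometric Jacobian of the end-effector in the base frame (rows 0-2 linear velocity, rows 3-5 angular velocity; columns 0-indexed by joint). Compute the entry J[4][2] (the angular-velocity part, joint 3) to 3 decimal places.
0.354

axis z_2 = (-0.3536,0.3536,-0.8660); lever o_n−o_2 = (-1.2374,3.3588,-0.4330)
cross product → J_v[:, 2] = (2.7557,0.9186,-0.7500)
J_ω[:, 2] = z_2
entry J[4][2] = 0.3536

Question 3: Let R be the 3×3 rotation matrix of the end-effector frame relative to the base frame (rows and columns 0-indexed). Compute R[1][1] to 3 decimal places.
End-effector y-axis (col 1 of R) = (-0.3536,0.3536,-0.8660)
R[1][1] = 0.3536

0.354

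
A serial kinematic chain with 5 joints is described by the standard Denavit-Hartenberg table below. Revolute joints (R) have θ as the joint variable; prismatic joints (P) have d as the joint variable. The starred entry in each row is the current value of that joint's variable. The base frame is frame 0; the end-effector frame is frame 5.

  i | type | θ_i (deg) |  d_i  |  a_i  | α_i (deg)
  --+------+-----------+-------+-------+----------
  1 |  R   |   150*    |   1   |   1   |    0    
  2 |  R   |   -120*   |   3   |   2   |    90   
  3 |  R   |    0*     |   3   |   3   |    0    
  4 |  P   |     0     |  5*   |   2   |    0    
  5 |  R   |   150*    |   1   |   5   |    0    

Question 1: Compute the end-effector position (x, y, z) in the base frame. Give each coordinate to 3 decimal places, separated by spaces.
5.946 -5.959 6.500

after link 1: o_1 = (-0.8660, 0.5000, 1.0000)
after link 2: o_2 = (0.8660, 1.5000, 4.0000)
after link 3: o_3 = (4.9641, 0.4019, 4.0000)
after link 4: o_4 = (9.1962, -2.9282, 4.0000)
after link 5: o_5 = (5.9462, -5.9593, 6.5000)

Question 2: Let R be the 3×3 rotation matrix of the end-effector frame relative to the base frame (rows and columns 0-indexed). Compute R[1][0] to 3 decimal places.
End-effector x-axis (col 0 of R) = (-0.7500,-0.4330,0.5000)
R[1][0] = -0.4330

-0.433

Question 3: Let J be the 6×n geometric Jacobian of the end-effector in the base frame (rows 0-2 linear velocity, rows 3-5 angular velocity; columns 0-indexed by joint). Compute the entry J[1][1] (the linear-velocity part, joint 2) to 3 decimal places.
6.812

axis z_1 = (0.0000,0.0000,1.0000); lever o_n−o_1 = (6.8122,-6.4593,5.5000)
cross product → J_v[:, 1] = (6.4593,6.8122,-0.0000)
J_ω[:, 1] = z_1
entry J[1][1] = 6.8122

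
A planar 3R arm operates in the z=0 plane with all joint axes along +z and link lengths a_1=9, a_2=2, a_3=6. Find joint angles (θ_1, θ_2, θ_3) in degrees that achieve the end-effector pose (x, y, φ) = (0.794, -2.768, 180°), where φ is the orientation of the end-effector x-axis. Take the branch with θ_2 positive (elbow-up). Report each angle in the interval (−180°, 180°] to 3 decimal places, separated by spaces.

-29.999 150.009 59.990

wrist centre = target − a_3·(cos φ, sin φ) = (6.7940, -2.7680)
cos θ_2 = (53.8203−9²−2²)/(2·9·2) = -0.8661; θ_2 = 150.0090° (elbow-up)
β = atan2(-2.7680,6.7940) = -22.1669°; ψ = atan2(0.9997,7.2678) = 7.8322°
θ_1 = β − ψ = -29.9991°
θ_3 = φ − θ_1 − θ_2 = 59.9901° (wrapped to (-180°,180°])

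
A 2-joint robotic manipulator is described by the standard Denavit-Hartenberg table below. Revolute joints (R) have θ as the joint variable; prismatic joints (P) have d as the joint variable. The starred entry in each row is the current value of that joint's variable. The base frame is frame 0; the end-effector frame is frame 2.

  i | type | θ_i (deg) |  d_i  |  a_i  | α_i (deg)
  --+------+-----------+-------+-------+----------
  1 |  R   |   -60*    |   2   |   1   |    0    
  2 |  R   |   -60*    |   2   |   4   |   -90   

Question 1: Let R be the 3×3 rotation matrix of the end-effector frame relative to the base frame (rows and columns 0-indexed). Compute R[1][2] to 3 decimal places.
-0.500

End-effector z-axis (col 2 of R) = (0.8660,-0.5000,0.0000)
R[1][2] = -0.5000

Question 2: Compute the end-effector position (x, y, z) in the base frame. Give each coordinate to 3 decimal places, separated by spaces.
after link 1: o_1 = (0.5000, -0.8660, 2.0000)
after link 2: o_2 = (-1.5000, -4.3301, 4.0000)

-1.500 -4.330 4.000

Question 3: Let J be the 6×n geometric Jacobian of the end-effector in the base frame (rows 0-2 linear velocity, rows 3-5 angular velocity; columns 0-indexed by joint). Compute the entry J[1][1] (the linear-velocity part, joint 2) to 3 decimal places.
-2.000

axis z_1 = (0.0000,0.0000,1.0000); lever o_n−o_1 = (-2.0000,-3.4641,2.0000)
cross product → J_v[:, 1] = (3.4641,-2.0000,0.0000)
J_ω[:, 1] = z_1
entry J[1][1] = -2.0000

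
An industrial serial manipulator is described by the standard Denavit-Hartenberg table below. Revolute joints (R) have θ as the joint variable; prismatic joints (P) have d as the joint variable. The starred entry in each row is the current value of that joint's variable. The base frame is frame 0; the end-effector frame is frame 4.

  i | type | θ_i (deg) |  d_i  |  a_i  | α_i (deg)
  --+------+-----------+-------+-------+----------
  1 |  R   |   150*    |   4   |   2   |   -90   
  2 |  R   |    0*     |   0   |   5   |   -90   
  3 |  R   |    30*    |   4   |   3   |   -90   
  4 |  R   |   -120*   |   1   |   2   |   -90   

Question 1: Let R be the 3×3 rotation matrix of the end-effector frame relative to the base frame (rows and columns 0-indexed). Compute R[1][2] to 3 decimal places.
0.750

End-effector z-axis (col 2 of R) = (-0.4330,0.7500,-0.5000)
R[1][2] = 0.7500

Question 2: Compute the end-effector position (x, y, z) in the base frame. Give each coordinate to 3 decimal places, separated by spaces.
after link 1: o_1 = (-1.7321, 1.0000, 4.0000)
after link 2: o_2 = (-6.0622, 3.5000, 4.0000)
after link 3: o_3 = (-7.5622, 6.0981, -0.0000)
after link 4: o_4 = (-6.1962, 5.7321, -1.7321)

-6.196 5.732 -1.732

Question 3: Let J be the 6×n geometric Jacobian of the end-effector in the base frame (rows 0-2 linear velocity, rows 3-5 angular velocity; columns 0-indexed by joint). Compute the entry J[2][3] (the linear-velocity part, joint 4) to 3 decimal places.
axis z_3 = (0.8660,0.5000,-0.0000); lever o_n−o_3 = (1.3660,-0.3660,-1.7321)
cross product → J_v[:, 3] = (-0.8660,1.5000,-1.0000)
J_ω[:, 3] = z_3
entry J[2][3] = -1.0000

-1.000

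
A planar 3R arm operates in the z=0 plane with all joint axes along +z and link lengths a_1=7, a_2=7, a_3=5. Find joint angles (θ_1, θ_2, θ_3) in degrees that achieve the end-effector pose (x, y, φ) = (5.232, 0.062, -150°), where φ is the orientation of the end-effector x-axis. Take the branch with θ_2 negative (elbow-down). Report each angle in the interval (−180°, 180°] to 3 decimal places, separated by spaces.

wrist centre = target − a_3·(cos φ, sin φ) = (9.5621, 2.5620)
cos θ_2 = (97.9981−7²−7²)/(2·7·7) = -0.0000; θ_2 = -90.0011° (elbow-down)
β = atan2(2.5620,9.5621) = 14.9991°; ψ = atan2(-7.0000,6.9999) = -45.0006°
θ_1 = β − ψ = 59.9996°
θ_3 = φ − θ_1 − θ_2 = -119.9985° (wrapped to (-180°,180°])

60.000 -90.001 -119.999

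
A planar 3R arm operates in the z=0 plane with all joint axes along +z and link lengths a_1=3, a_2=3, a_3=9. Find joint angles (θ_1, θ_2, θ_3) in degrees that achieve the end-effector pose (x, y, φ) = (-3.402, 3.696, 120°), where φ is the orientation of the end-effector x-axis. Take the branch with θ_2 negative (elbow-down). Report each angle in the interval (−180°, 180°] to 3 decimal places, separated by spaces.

wrist centre = target − a_3·(cos φ, sin φ) = (1.0980, -4.0982)
cos θ_2 = (18.0011−3²−3²)/(2·3·3) = 0.0001; θ_2 = -89.9966° (elbow-down)
β = atan2(-4.0982,1.0980) = -75.0015°; ψ = atan2(-3.0000,3.0002) = -44.9983°
θ_1 = β − ψ = -30.0032°
θ_3 = φ − θ_1 − θ_2 = -120.0002° (wrapped to (-180°,180°])

-30.003 -89.997 -120.000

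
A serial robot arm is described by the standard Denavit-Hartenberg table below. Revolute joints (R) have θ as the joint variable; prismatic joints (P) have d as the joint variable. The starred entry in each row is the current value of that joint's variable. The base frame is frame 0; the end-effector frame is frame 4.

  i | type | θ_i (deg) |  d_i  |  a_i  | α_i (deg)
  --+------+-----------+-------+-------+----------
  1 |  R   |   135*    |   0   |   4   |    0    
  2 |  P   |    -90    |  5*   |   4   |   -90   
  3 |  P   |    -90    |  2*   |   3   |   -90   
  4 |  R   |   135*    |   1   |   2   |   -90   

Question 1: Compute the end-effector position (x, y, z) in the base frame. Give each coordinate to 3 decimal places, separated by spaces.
0.293 6.778 6.586

after link 1: o_1 = (-2.8284, 2.8284, 0.0000)
after link 2: o_2 = (0.0000, 5.6569, 5.0000)
after link 3: o_3 = (-1.4142, 7.0711, 8.0000)
after link 4: o_4 = (0.2929, 6.7782, 6.5858)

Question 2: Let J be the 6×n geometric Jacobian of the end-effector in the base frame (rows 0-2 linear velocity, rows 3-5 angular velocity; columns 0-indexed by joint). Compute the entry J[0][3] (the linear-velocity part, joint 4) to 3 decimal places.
axis z_3 = (0.7071,0.7071,-0.0000); lever o_n−o_3 = (1.7071,-0.2929,-1.4142)
cross product → J_v[:, 3] = (-1.0000,1.0000,-1.4142)
J_ω[:, 3] = z_3
entry J[0][3] = -1.0000

-1.000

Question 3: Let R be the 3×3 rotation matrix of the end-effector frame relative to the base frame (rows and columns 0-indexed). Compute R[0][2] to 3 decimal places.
-0.500

End-effector z-axis (col 2 of R) = (-0.5000,0.5000,-0.7071)
R[0][2] = -0.5000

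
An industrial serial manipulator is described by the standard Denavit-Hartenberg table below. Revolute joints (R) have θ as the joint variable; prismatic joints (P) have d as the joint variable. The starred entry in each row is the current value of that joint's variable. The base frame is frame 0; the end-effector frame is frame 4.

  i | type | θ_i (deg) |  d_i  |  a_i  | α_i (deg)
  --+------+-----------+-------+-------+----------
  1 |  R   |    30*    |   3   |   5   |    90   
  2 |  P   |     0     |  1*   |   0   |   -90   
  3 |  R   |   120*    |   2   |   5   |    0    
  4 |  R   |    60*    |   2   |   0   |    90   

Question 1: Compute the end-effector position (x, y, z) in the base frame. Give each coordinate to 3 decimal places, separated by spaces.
0.500 4.134 7.000

after link 1: o_1 = (4.3301, 2.5000, 3.0000)
after link 2: o_2 = (4.8301, 1.6340, 3.0000)
after link 3: o_3 = (0.5000, 4.1340, 5.0000)
after link 4: o_4 = (0.5000, 4.1340, 7.0000)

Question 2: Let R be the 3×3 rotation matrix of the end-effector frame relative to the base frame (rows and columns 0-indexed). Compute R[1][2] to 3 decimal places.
End-effector z-axis (col 2 of R) = (-0.5000,0.8660,0.0000)
R[1][2] = 0.8660

0.866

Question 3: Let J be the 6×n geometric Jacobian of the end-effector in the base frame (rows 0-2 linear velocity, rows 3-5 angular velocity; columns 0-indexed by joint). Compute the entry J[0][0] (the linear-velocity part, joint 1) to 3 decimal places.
axis z_0 = ẑ; lever o_n−o_0 = (0.5000,4.1340,7.0000)
cross product → J_v[:, 0] = (-4.1340,0.5000,0.0000)
J_ω[:, 0] = z_0
entry J[0][0] = -4.1340

-4.134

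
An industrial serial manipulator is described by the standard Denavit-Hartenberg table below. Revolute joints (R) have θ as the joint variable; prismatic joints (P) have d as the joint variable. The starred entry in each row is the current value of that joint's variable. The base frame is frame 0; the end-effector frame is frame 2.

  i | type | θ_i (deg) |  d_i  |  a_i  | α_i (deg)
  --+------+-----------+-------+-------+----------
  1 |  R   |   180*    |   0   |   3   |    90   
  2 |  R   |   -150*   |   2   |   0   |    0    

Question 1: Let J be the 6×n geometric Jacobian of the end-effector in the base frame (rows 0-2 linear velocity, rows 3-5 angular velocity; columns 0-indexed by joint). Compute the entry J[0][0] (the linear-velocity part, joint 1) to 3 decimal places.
axis z_0 = ẑ; lever o_n−o_0 = (-3.0000,2.0000,0.0000)
cross product → J_v[:, 0] = (-2.0000,-3.0000,0.0000)
J_ω[:, 0] = z_0
entry J[0][0] = -2.0000

-2.000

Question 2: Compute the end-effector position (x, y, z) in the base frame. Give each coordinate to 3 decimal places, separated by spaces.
after link 1: o_1 = (-3.0000, 0.0000, 0.0000)
after link 2: o_2 = (-3.0000, 2.0000, 0.0000)

-3.000 2.000 0.000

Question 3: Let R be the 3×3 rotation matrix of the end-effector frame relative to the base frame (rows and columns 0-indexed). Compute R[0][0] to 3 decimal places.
End-effector x-axis (col 0 of R) = (0.8660,-0.0000,-0.5000)
R[0][0] = 0.8660

0.866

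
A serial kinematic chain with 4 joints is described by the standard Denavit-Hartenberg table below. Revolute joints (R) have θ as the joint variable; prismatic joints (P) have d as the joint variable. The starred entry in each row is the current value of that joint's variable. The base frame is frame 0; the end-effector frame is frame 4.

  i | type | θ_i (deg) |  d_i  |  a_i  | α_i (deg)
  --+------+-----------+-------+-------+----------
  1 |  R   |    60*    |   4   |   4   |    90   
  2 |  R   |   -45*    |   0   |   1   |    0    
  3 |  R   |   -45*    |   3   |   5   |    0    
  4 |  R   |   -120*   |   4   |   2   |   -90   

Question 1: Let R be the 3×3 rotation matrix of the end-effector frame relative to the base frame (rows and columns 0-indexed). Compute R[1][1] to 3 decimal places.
0.500

End-effector y-axis (col 1 of R) = (-0.8660,0.5000,-0.0000)
R[1][1] = 0.5000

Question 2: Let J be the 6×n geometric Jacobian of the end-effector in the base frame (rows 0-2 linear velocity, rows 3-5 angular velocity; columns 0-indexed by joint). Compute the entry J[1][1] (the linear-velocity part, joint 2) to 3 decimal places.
axis z_1 = (0.8660,-0.5000,0.0000); lever o_n−o_1 = (5.5497,-4.3876,-4.7071)
cross product → J_v[:, 1] = (2.3536,4.0765,-1.0249)
J_ω[:, 1] = z_1
entry J[1][1] = 4.0765

4.076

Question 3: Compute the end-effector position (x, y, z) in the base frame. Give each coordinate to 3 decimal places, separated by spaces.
after link 1: o_1 = (2.0000, 3.4641, 4.0000)
after link 2: o_2 = (2.3536, 4.0765, 3.2929)
after link 3: o_3 = (4.9516, 2.5765, -1.7071)
after link 4: o_4 = (7.5497, -0.9235, -0.7071)

7.550 -0.924 -0.707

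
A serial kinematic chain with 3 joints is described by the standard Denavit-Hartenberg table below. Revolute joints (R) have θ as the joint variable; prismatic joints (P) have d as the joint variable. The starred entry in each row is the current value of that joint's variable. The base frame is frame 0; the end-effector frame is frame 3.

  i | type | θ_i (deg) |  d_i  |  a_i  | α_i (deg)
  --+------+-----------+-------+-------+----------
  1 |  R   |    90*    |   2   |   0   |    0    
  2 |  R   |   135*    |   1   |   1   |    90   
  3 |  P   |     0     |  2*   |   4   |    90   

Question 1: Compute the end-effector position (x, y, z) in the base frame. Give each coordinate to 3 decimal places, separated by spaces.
-4.950 -2.121 3.000

after link 1: o_1 = (0.0000, 0.0000, 2.0000)
after link 2: o_2 = (-0.7071, -0.7071, 3.0000)
after link 3: o_3 = (-4.9497, -2.1213, 3.0000)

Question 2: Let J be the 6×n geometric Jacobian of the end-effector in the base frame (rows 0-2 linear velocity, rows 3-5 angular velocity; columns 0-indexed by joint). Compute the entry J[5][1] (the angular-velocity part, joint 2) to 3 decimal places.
axis z_1 = (0.0000,0.0000,1.0000); lever o_n−o_1 = (-4.9497,-2.1213,1.0000)
cross product → J_v[:, 1] = (2.1213,-4.9497,0.0000)
J_ω[:, 1] = z_1
entry J[5][1] = 1.0000

1.000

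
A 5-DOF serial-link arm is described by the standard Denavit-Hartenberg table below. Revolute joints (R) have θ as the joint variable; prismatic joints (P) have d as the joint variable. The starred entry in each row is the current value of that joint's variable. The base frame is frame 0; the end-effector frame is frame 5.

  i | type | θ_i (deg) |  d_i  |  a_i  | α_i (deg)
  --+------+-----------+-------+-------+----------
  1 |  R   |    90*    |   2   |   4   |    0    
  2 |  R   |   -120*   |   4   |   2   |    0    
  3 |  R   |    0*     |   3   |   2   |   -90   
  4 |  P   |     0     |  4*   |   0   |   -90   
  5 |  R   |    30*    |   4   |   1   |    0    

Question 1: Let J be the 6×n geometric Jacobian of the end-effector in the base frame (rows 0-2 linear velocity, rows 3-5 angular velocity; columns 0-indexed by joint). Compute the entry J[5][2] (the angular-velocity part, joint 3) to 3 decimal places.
1.000

axis z_2 = (0.0000,0.0000,1.0000); lever o_n−o_2 = (4.2321,1.5981,-1.0000)
cross product → J_v[:, 2] = (-1.5981,4.2321,0.0000)
J_ω[:, 2] = z_2
entry J[5][2] = 1.0000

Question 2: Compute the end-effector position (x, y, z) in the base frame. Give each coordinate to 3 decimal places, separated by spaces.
5.964 4.598 5.000

after link 1: o_1 = (0.0000, 4.0000, 2.0000)
after link 2: o_2 = (1.7321, 3.0000, 6.0000)
after link 3: o_3 = (3.4641, 2.0000, 9.0000)
after link 4: o_4 = (5.4641, 5.4641, 9.0000)
after link 5: o_5 = (5.9641, 4.5981, 5.0000)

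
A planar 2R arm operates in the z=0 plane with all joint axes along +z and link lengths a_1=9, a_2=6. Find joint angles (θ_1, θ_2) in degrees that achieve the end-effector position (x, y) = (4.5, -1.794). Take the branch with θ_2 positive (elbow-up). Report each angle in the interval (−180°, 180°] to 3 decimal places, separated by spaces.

cos θ_2 = (23.4684−9²−6²)/(2·9·6) = -0.8660; θ_2 = 150.0009° (elbow-up)
β = atan2(-1.7940,4.5000) = -21.7355°; ψ = atan2(2.9999,3.8038) = 38.2616°
θ_1 = β − ψ = -59.9971°

-59.997 150.001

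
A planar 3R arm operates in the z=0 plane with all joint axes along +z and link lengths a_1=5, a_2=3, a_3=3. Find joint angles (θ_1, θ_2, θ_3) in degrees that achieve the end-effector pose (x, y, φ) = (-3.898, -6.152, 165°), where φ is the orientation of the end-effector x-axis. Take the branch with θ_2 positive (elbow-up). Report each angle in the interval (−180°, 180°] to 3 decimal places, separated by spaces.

-119.999 59.991 -134.993

wrist centre = target − a_3·(cos φ, sin φ) = (-1.0002, -6.9285)
cos θ_2 = (49.0040−5²−3²)/(2·5·3) = 0.5001; θ_2 = 59.9913° (elbow-up)
β = atan2(-6.9285,-1.0002) = -98.2147°; ψ = atan2(2.5978,6.5004) = 21.7838°
θ_1 = β − ψ = -119.9986°
θ_3 = φ − θ_1 − θ_2 = -134.9927° (wrapped to (-180°,180°])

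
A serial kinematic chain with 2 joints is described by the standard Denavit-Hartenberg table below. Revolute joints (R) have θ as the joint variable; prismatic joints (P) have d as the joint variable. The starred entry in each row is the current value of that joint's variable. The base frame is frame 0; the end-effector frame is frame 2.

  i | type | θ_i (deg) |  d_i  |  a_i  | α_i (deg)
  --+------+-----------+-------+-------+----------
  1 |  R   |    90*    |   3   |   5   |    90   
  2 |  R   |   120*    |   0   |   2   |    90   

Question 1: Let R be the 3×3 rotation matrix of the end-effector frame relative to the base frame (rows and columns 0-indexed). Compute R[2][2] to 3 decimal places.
End-effector z-axis (col 2 of R) = (0.0000,0.8660,0.5000)
R[2][2] = 0.5000

0.500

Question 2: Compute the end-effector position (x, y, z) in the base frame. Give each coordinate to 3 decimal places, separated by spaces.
after link 1: o_1 = (0.0000, 5.0000, 3.0000)
after link 2: o_2 = (0.0000, 4.0000, 4.7321)

0.000 4.000 4.732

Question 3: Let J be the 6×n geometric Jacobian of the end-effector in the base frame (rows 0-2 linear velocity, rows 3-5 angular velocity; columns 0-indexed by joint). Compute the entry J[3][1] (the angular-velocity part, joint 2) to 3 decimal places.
1.000

axis z_1 = (1.0000,-0.0000,0.0000); lever o_n−o_1 = (-0.0000,-1.0000,1.7321)
cross product → J_v[:, 1] = (-0.0000,-1.7321,-1.0000)
J_ω[:, 1] = z_1
entry J[3][1] = 1.0000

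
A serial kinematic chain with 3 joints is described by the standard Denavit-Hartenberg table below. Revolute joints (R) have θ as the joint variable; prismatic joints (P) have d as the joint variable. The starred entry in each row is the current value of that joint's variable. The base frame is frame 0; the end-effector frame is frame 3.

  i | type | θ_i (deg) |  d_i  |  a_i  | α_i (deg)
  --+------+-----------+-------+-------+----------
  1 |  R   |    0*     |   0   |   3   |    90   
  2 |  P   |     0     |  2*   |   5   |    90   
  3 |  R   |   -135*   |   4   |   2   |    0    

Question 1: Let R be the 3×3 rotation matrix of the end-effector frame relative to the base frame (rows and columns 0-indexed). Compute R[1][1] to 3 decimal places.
0.707

End-effector y-axis (col 1 of R) = (0.7071,0.7071,-0.0000)
R[1][1] = 0.7071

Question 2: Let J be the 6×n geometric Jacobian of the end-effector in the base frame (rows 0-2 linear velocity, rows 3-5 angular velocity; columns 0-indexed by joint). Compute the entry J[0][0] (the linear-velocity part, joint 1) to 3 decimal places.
0.586

axis z_0 = ẑ; lever o_n−o_0 = (6.5858,-0.5858,-4.0000)
cross product → J_v[:, 0] = (0.5858,6.5858,-0.0000)
J_ω[:, 0] = z_0
entry J[0][0] = 0.5858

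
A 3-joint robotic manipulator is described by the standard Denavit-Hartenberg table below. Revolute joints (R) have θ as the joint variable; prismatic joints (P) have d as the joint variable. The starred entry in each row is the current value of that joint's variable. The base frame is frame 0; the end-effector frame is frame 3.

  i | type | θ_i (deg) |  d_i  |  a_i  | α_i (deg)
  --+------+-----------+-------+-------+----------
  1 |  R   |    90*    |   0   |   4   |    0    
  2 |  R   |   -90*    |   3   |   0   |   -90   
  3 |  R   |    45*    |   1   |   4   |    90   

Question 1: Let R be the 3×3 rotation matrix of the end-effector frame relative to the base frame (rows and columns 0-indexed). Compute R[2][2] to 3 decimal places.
End-effector z-axis (col 2 of R) = (0.7071,0.0000,0.7071)
R[2][2] = 0.7071

0.707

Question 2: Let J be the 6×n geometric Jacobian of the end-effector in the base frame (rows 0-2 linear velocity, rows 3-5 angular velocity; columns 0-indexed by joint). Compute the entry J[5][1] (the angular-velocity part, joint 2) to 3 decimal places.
axis z_1 = (0.0000,0.0000,1.0000); lever o_n−o_1 = (2.8284,1.0000,0.1716)
cross product → J_v[:, 1] = (-1.0000,2.8284,0.0000)
J_ω[:, 1] = z_1
entry J[5][1] = 1.0000

1.000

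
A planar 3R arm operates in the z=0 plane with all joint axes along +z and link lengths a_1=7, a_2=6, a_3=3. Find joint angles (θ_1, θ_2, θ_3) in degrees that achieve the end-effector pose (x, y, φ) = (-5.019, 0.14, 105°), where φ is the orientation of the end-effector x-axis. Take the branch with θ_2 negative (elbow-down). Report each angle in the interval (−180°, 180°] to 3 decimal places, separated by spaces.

-89.996 -134.999 -30.006

wrist centre = target − a_3·(cos φ, sin φ) = (-4.2425, -2.7578)
cos θ_2 = (25.6045−7²−6²)/(2·7·6) = -0.7071; θ_2 = -134.9986° (elbow-down)
β = atan2(-2.7578,-4.2425) = -146.9749°; ψ = atan2(-4.2427,2.7575) = -56.9792°
θ_1 = β − ψ = -89.9958°
θ_3 = φ − θ_1 − θ_2 = -30.0056° (wrapped to (-180°,180°])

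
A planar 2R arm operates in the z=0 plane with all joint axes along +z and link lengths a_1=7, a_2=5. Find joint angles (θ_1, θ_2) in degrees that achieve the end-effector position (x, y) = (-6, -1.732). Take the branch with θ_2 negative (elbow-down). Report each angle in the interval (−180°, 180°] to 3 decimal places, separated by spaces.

cos θ_2 = (38.9998−7²−5²)/(2·7·5) = -0.5000; θ_2 = -120.0002° (elbow-down)
β = atan2(-1.7320,-6.0000) = -163.8983°; ψ = atan2(-4.3301,4.5000) = -43.8979°
θ_1 = β − ψ = -120.0004°

-120.000 -120.000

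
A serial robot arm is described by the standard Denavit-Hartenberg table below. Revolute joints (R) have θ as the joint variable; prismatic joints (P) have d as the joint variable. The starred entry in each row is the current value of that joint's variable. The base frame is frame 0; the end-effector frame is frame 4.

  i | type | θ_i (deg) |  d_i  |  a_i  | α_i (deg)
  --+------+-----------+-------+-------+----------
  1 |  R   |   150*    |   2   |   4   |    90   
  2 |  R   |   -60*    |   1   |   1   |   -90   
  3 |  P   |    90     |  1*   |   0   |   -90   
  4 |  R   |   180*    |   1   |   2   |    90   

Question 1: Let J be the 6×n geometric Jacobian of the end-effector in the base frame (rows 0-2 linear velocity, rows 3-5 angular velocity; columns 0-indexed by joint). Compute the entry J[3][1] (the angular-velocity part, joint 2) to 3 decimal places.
axis z_1 = (0.5000,0.8660,0.0000); lever o_n−o_1 = (0.7500,3.0311,0.5000)
cross product → J_v[:, 1] = (0.4330,-0.2500,0.8660)
J_ω[:, 1] = z_1
entry J[3][1] = 0.5000

0.500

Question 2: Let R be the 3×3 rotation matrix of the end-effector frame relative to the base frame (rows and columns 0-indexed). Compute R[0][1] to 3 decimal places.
End-effector y-axis (col 1 of R) = (0.4330,-0.2500,0.8660)
R[0][1] = 0.4330

0.433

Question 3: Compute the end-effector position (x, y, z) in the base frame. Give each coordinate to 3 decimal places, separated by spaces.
-2.714 5.031 2.500

after link 1: o_1 = (-3.4641, 2.0000, 2.0000)
after link 2: o_2 = (-3.3971, 3.1160, 1.1340)
after link 3: o_3 = (-4.1471, 3.5490, 1.6340)
after link 4: o_4 = (-2.7141, 5.0311, 2.5000)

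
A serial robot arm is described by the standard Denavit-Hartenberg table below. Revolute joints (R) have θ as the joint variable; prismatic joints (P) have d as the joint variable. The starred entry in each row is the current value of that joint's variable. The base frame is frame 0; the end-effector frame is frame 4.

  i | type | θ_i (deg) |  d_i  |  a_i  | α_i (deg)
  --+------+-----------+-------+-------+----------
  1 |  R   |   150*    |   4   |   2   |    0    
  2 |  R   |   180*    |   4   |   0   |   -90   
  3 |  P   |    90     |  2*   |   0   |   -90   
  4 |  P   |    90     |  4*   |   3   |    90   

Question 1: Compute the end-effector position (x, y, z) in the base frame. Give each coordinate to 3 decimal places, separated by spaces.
after link 1: o_1 = (-1.7321, 1.0000, 4.0000)
after link 2: o_2 = (-1.7321, 1.0000, 8.0000)
after link 3: o_3 = (-0.7321, 2.7321, 8.0000)
after link 4: o_4 = (-5.6962, 2.1340, 8.0000)

-5.696 2.134 8.000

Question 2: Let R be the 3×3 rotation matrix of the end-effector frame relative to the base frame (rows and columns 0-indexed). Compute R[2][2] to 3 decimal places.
-1.000

End-effector z-axis (col 2 of R) = (0.0000,0.0000,-1.0000)
R[2][2] = -1.0000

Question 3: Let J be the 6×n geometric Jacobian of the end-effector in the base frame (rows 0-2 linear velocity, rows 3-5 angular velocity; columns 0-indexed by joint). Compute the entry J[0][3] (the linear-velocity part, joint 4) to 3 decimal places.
-0.866

prismatic axis z_3 = (-0.8660,0.5000,-0.0000)
J_v[:, 3] = z_3; J_ω[:, 3] = (0,0,0)
entry J[0][3] = -0.8660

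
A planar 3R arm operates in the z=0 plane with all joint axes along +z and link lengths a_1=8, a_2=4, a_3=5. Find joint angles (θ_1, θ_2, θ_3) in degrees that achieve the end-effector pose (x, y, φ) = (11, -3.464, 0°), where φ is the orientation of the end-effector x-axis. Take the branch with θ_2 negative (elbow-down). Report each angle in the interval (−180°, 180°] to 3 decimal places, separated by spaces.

wrist centre = target − a_3·(cos φ, sin φ) = (6.0000, -3.4640)
cos θ_2 = (47.9993−8²−4²)/(2·8·4) = -0.5000; θ_2 = -120.0007° (elbow-down)
β = atan2(-3.4640,6.0000) = -29.9993°; ψ = atan2(-3.4641,6.0000) = -30.0000°
θ_1 = β − ψ = 0.0007°
θ_3 = φ − θ_1 − θ_2 = 120.0000° (wrapped to (-180°,180°])

0.001 -120.001 120.000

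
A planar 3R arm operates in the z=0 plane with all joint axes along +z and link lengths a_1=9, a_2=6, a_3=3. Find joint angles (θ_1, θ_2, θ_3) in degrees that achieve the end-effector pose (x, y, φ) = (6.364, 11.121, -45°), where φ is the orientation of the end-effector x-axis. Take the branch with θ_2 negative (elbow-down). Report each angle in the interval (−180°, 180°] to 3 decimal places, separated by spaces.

wrist centre = target − a_3·(cos φ, sin φ) = (4.2427, 13.2423)
cos θ_2 = (193.3594−9²−6²)/(2·9·6) = 0.7070; θ_2 = -45.0061° (elbow-down)
β = atan2(13.2423,4.2427) = 72.2352°; ψ = atan2(-4.2431,13.2422) = -17.7666°
θ_1 = β − ψ = 90.0018°
θ_3 = φ − θ_1 − θ_2 = -89.9957° (wrapped to (-180°,180°])

90.002 -45.006 -89.996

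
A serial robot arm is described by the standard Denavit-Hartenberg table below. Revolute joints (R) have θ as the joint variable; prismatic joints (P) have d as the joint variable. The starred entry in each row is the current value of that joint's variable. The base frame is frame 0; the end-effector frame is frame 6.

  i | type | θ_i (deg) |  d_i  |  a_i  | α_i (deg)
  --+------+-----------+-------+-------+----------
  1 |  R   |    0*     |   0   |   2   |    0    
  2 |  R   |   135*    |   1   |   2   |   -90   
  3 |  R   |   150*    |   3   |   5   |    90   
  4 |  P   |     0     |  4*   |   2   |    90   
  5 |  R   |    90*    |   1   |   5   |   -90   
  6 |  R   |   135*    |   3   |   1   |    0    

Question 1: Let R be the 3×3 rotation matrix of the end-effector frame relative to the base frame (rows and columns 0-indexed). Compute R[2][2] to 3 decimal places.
End-effector z-axis (col 2 of R) = (-0.6124,0.6124,0.5000)
R[2][2] = 0.5000

0.500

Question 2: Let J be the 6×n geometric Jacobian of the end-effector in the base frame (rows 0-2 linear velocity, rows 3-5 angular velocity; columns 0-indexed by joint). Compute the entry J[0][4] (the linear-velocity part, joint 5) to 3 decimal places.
-1.568

axis z_4 = (0.7071,0.7071,-0.0000); lever o_n−o_4 = (-3.1478,3.5620,-2.2178)
cross product → J_v[:, 4] = (-1.5682,1.5682,4.7445)
J_ω[:, 4] = z_4
entry J[0][4] = -1.5682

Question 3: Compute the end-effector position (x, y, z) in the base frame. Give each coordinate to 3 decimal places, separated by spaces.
after link 1: o_1 = (2.0000, 0.0000, 0.0000)
after link 2: o_2 = (0.5858, 1.4142, 1.0000)
after link 3: o_3 = (1.5263, -3.7690, -1.5000)
after link 4: o_4 = (1.3369, -3.5795, -5.9641)
after link 5: o_5 = (0.2762, -1.1046, -10.2942)
after link 6: o_6 = (-1.8109, -0.0175, -8.1819)

-1.811 -0.018 -8.182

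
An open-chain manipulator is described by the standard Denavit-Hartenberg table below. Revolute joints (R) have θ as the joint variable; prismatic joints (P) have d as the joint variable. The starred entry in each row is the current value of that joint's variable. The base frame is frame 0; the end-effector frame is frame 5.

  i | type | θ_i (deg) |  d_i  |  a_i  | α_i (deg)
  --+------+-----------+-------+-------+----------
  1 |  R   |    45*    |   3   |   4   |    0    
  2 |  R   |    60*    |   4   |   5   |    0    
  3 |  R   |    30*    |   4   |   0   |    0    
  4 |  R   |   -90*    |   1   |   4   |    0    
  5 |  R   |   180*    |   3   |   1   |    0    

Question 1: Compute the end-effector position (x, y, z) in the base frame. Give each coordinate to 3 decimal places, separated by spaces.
3.656 9.779 15.000

after link 1: o_1 = (2.8284, 2.8284, 3.0000)
after link 2: o_2 = (1.5343, 7.6581, 7.0000)
after link 3: o_3 = (1.5343, 7.6581, 11.0000)
after link 4: o_4 = (4.3628, 10.4865, 12.0000)
after link 5: o_5 = (3.6557, 9.7794, 15.0000)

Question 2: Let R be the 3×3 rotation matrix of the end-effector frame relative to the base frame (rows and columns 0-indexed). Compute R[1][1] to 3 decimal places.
-0.707

End-effector y-axis (col 1 of R) = (0.7071,-0.7071,0.0000)
R[1][1] = -0.7071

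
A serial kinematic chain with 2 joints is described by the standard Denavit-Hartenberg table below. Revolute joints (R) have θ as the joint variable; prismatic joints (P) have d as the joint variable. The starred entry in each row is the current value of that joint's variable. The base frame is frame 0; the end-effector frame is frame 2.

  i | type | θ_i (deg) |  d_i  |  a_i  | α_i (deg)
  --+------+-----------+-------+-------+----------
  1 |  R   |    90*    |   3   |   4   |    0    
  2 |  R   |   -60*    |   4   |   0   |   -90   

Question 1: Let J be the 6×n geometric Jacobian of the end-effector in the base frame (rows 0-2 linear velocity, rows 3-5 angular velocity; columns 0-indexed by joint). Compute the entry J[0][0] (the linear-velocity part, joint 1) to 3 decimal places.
-4.000

axis z_0 = ẑ; lever o_n−o_0 = (0.0000,4.0000,7.0000)
cross product → J_v[:, 0] = (-4.0000,0.0000,0.0000)
J_ω[:, 0] = z_0
entry J[0][0] = -4.0000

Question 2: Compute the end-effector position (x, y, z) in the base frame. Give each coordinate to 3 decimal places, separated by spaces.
after link 1: o_1 = (0.0000, 4.0000, 3.0000)
after link 2: o_2 = (0.0000, 4.0000, 7.0000)

0.000 4.000 7.000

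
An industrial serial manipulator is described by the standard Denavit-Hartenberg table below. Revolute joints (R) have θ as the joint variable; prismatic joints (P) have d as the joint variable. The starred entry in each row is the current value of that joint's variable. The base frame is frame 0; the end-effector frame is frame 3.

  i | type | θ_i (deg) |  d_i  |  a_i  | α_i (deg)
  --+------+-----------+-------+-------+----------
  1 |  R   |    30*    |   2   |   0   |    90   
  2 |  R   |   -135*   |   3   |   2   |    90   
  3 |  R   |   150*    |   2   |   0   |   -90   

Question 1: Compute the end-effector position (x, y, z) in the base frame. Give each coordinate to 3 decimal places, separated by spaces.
after link 1: o_1 = (0.0000, 0.0000, 2.0000)
after link 2: o_2 = (0.2753, -3.3052, 0.5858)
after link 3: o_3 = (-0.9495, -4.0123, 2.0000)

-0.949 -4.012 2.000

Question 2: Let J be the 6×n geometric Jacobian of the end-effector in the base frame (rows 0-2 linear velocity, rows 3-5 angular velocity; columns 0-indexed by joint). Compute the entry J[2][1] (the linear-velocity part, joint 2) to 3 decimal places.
axis z_1 = (0.5000,-0.8660,0.0000); lever o_n−o_1 = (-0.9495,-4.0123,0.0000)
cross product → J_v[:, 1] = (0.0000,-0.0000,-2.8284)
J_ω[:, 1] = z_1
entry J[2][1] = -2.8284

-2.828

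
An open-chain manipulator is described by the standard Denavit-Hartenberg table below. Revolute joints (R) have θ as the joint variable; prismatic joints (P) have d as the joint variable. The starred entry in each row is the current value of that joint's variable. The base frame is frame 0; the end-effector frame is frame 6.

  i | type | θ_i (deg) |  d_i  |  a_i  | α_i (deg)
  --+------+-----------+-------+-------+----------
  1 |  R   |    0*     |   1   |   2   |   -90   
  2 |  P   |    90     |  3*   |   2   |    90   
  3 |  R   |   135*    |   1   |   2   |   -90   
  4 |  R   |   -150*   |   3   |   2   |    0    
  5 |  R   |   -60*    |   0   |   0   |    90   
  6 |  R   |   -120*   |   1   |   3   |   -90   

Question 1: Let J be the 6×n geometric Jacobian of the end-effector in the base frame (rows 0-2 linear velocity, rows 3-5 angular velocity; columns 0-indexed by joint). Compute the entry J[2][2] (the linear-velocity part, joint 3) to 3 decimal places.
axis z_2 = (1.0000,0.0000,0.0000); lever o_n−o_2 = (1.8840,1.1774,1.7458)
cross product → J_v[:, 2] = (0.0000,-1.7458,1.1774)
J_ω[:, 2] = z_2
entry J[2][2] = 1.1774

1.177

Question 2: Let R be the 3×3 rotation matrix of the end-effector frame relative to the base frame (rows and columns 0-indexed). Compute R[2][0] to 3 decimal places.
-0.306

End-effector x-axis (col 0 of R) = (0.2500,0.9186,-0.3062)
R[2][0] = -0.3062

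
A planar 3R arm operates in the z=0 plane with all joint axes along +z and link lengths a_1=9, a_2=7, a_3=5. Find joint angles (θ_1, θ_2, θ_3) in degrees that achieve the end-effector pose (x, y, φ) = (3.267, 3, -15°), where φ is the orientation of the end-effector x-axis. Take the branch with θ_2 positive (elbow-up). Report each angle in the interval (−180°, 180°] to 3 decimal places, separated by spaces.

60.006 150.000 134.994

wrist centre = target − a_3·(cos φ, sin φ) = (-1.5626, 4.2941)
cos θ_2 = (20.8811−9²−7²)/(2·9·7) = -0.8660; θ_2 = 149.9998° (elbow-up)
β = atan2(4.2941,-1.5626) = 109.9965°; ψ = atan2(3.5000,2.9378) = 49.9907°
θ_1 = β − ψ = 60.0058°
θ_3 = φ − θ_1 − θ_2 = 134.9944° (wrapped to (-180°,180°])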